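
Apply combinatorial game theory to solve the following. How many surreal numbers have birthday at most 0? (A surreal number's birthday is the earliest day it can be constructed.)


Day 0: {|} = 0 is born. Count = 1.
Day n: the number of surreal numbers born by day n is 2^(n+1) - 1.
By day 0: 2^1 - 1 = 1
By day 0: 1 surreal numbers.

1


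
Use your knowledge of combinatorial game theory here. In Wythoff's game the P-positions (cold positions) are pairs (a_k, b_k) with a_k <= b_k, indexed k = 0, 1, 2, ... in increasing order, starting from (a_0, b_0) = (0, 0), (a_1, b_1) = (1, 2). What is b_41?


By Wythoff's theorem, a_k = floor(k * phi) and b_k = floor(k * phi^2) = a_k + k, where phi = (1 + sqrt(5))/2 is the golden ratio.
phi = (1 + sqrt(5))/2 = 1.618034
phi^2 = phi + 1 = 2.618034
k = 41
k * phi^2 = 41 * 2.618034 = 107.339394
b_41 = floor(k * phi^2) = 107 (check: a_41 + k = 66 + 41 = 107)

107


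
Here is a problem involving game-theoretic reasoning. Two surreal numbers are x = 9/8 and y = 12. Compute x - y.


x = 9/8, y = 12
Converting to common denominator: 8
x = 9/8, y = 96/8
x - y = 9/8 - 12 = -87/8

-87/8


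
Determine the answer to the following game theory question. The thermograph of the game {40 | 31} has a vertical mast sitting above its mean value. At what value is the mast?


Game = {40 | 31}, a switch {a | b} with numbers a > b.
Its thermograph has left wall a - t and right wall b + t, which meet at t = (a - b)/2, where both equal (a + b)/2. So the mast (mean value) is at (a + b)/2.
Mean = (40 + (31))/2 = 71/2 = 71/2

71/2


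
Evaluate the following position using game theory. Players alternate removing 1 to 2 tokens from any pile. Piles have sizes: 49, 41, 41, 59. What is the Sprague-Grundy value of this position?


Subtraction set: {1, 2}
For this subtraction set, G(n) = n mod 3 (period = max + 1 = 3).
Pile 1 (size 49): G(49) = 49 mod 3 = 1
Pile 2 (size 41): G(41) = 41 mod 3 = 2
Pile 3 (size 41): G(41) = 41 mod 3 = 2
Pile 4 (size 59): G(59) = 59 mod 3 = 2
Total Grundy value = XOR of all: 1 XOR 2 XOR 2 XOR 2 = 3

3


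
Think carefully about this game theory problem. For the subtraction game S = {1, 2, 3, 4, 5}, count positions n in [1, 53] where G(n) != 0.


Subtraction set S = {1, 2, 3, 4, 5}, so G(n) = n mod 6.
G(n) = 0 when n is a multiple of 6.
Multiples of 6 in [1, 53]: 8
N-positions (nonzero Grundy) = 53 - 8 = 45

45


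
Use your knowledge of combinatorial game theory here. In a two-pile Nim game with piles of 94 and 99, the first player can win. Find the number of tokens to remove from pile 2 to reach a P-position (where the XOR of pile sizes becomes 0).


Piles: 94 and 99
Current XOR: 94 XOR 99 = 61 (non-zero, so this is an N-position).
To make the XOR zero, we need to find a move that balances the piles.
For pile 2 (size 99): target = 99 XOR 61 = 94
We reduce pile 2 from 99 to 94.
Tokens removed: 99 - 94 = 5
Verification: 94 XOR 94 = 0

5


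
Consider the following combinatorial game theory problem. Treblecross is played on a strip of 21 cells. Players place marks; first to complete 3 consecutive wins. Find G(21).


Treblecross: place X on empty cells; 3-in-a-row wins.
Playing within two cells of an existing X lets the opponent win at once, so sensible play treats the cells i-2..i+2 around each X as dead. The player left with no safe cell loses, so this is a normal-play take-away game on strips of safe cells.
Placing X at cell i (0-indexed) of a strip of k safe cells leaves independent strips of sizes max(0, i-2) and max(0, k-i-3). Hence G(k) = mex{ G(max(0,i-2)) XOR G(max(0,k-i-3)) : 0 <= i < k }, with G(0) = 0.
G(1): splits (0,0):0^0=0 -> mex({0}) = 1
G(2): splits (0,0):0^0=0 -> mex({0}) = 1
G(3): splits (0,0):0^0=0 -> mex({0}) = 1
G(4): splits (0,1):0^1=1 (0,0):0^0=0 -> mex({0, 1}) = 2
G(5): splits (0,2):0^1=1 (0,1):0^1=1 (0,0):0^0=0 -> mex({0, 1}) = 2
G(6) = mex({1}) = 0
G(7) = mex({0, 1, 2}) = 3
G(8) = mex({0, 1, 2}) = 3
G(9) = mex({0, 2}) = 1
G(10) = mex({0, 2, 3}) = 1
G(11) = mex({0, 3}) = 1
G(12) = mex({1, 3}) = 0
G(13) = mex({0, 1, 2, 3}) = 4
G(14) = mex({0, 1, 2}) = 3
G(15) = mex({0, 1, 2}) = 3
G(16) = mex({0, 1, 2, 4}) = 3
G(17) = mex({0, 1, 3, 4}) = 2
G(18) = mex({0, 1, 3, 4}) = 2
G(19) = mex({0, 1, 3, 5}) = 2
G(20) = mex({0, 1, 2, 3, 5}) = 4
G(21) = mex({0, 1, 2, 3, 5}) = 4
Therefore G(21) = 4.

4


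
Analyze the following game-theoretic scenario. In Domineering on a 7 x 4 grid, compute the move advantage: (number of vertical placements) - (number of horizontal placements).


Board is 7 x 4 (rows x cols).
Left (vertical) placements: (rows-1) * cols = 6 * 4 = 24
Right (horizontal) placements: rows * (cols-1) = 7 * 3 = 21
Advantage = Left - Right = 24 - 21 = 3

3


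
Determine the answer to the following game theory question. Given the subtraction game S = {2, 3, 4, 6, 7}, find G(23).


The subtraction set is S = {2, 3, 4, 6, 7}.
G(k) = mex{ G(k - s) : s in S, s <= k }. We compute iteratively: G(0) = 0.
G(1) = mex({}) = 0
G(2) = mex({0}) = 1
G(3) = mex({0}) = 1
G(4) = mex({0, 1}) = 2
G(5) = mex({0, 1}) = 2
G(6) = mex({0, 1, 2}) = 3
G(7) = mex({0, 1, 2}) = 3
G(8) = mex({0, 1, 2, 3}) = 4
G(9) = mex({1, 2, 3}) = 0
G(10) = mex({1, 2, 3, 4}) = 0
G(11) = mex({0, 2, 3, 4}) = 1
G(12) = mex({0, 2, 3, 4}) = 1
G(13) = mex({0, 1, 3}) = 2
G(14) = mex({0, 1, 3, 4}) = 2
G(15) = mex({0, 1, 2, 4}) = 3
Observe that G(9)..G(15) = 0, 0, 1, 1, 2, 2, 3 repeats G(0)..G(6) = 0, 0, 1, 1, 2, 2, 3.
For k >= max(S) = 7, G(k) is determined by the previous 7 values G(k-7)..G(k-1); a window of 7 consecutive values has recurred shifted by 9, so by induction G(k + 9) = G(k) for all k >= 0: the sequence is periodic from the start with period 9.
One period: G(0..8) = 0, 0, 1, 1, 2, 2, 3, 3, 4.
23 mod 9 = 5, so G(23) = G(5) = 2.

2


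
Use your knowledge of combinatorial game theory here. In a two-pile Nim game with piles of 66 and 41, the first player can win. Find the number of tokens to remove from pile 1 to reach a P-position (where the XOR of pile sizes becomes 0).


Piles: 66 and 41
Current XOR: 66 XOR 41 = 107 (non-zero, so this is an N-position).
To make the XOR zero, we need to find a move that balances the piles.
For pile 1 (size 66): target = 66 XOR 107 = 41
We reduce pile 1 from 66 to 41.
Tokens removed: 66 - 41 = 25
Verification: 41 XOR 41 = 0

25


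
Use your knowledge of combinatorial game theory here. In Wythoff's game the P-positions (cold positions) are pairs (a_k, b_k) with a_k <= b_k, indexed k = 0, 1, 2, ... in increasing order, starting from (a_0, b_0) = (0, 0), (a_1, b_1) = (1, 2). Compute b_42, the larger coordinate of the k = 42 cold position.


By Wythoff's theorem, a_k = floor(k * phi) and b_k = floor(k * phi^2) = a_k + k, where phi = (1 + sqrt(5))/2 is the golden ratio.
phi = (1 + sqrt(5))/2 = 1.618034
phi^2 = phi + 1 = 2.618034
k = 42
k * phi^2 = 42 * 2.618034 = 109.957428
b_42 = floor(k * phi^2) = 109 (check: a_42 + k = 67 + 42 = 109)

109


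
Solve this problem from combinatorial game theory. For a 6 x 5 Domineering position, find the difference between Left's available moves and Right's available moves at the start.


Board is 6 x 5 (rows x cols).
Left (vertical) placements: (rows-1) * cols = 5 * 5 = 25
Right (horizontal) placements: rows * (cols-1) = 6 * 4 = 24
Advantage = Left - Right = 25 - 24 = 1

1


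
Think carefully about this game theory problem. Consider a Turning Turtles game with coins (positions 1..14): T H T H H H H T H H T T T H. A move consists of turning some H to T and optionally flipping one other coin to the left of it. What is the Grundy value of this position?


Coins: T H T H H H H T H H T T T H
Key fact: a single head at position k behaves exactly like a Nim heap of size k (turning it to T and optionally flipping a coin at j < k corresponds to moving the heap from k to j, or to 0), and heads combine as a disjunctive sum (two heads at the same place would cancel, matching j XOR j = 0). So the Nim-value is the XOR of the 1-indexed positions of the heads.
Face-up positions (1-indexed): [2, 4, 5, 6, 7, 9, 10, 14]
XOR 0 with 2: 0 XOR 2 = 2
XOR 2 with 4: 2 XOR 4 = 6
XOR 6 with 5: 6 XOR 5 = 3
XOR 3 with 6: 3 XOR 6 = 5
XOR 5 with 7: 5 XOR 7 = 2
XOR 2 with 9: 2 XOR 9 = 11
XOR 11 with 10: 11 XOR 10 = 1
XOR 1 with 14: 1 XOR 14 = 15
Nim-value = 15

15


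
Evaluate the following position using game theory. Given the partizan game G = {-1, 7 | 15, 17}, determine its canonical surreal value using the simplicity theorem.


Left options: {-1, 7}, max = 7
Right options: {15, 17}, min = 15
All options are numbers and max(Left) < min(Right), so by the simplicity theorem the value is the simplest (earliest-born) number strictly between 7 and 15.
Integers 8 through 14 all lie strictly between 7 and 15.
Among integers, the simplest (lowest birthday = smallest |n|; 0 is born on day 0, +-n on day n) is 8.
No non-integer in the interval can be simpler: if x is a non-integer in the interval, then floor(x) or ceil(x) also lies in the interval (the interval contains an integer), and both are proper prefixes of x's sign expansion, i.e. born earlier. So the game value is 8.
Game value = 8

8


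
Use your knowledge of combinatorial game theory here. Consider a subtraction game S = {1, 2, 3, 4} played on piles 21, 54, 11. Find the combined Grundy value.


Subtraction set: {1, 2, 3, 4}
For this subtraction set, G(n) = n mod 5 (period = max + 1 = 5).
Pile 1 (size 21): G(21) = 21 mod 5 = 1
Pile 2 (size 54): G(54) = 54 mod 5 = 4
Pile 3 (size 11): G(11) = 11 mod 5 = 1
Total Grundy value = XOR of all: 1 XOR 4 XOR 1 = 4

4


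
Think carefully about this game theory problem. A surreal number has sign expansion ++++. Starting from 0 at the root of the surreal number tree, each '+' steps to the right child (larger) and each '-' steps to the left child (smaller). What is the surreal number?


Sign expansion: ++++
Rule: track bounds (lo, hi), initially (-inf, +inf). On '+', the current value becomes lo and we move to the simplest number in (value, hi): value + 1 if hi = +inf, otherwise the midpoint (value + hi)/2. On '-', the current value becomes hi and we move to value - 1 if lo = -inf, otherwise the midpoint (lo + value)/2.
Start at 0.
Step 1: sign = +, move right. Bounds: (0, +inf). Value = 1
Step 2: sign = +, move right. Bounds: (1, +inf). Value = 2
Step 3: sign = +, move right. Bounds: (2, +inf). Value = 3
Step 4: sign = +, move right. Bounds: (3, +inf). Value = 4
The surreal number with sign expansion ++++ is 4.

4


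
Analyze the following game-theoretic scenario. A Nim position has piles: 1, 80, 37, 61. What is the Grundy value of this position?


We need the XOR (exclusive or) of all pile sizes.
After XOR-ing pile 1 (size 1): 0 XOR 1 = 1
After XOR-ing pile 2 (size 80): 1 XOR 80 = 81
After XOR-ing pile 3 (size 37): 81 XOR 37 = 116
After XOR-ing pile 4 (size 61): 116 XOR 61 = 73
The Nim-value of this position is 73.

73


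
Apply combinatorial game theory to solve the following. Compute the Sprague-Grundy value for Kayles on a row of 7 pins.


Kayles: a move removes 1 or 2 adjacent pins from a contiguous row.
Removing pins from a row of k leaves two independent rows (a, b) with a + b = k - 1 (one pin) or a + b = k - 2 (two pins); an end removal gives a = 0.
By Sprague-Grundy, G(k) = mex{ G(a) XOR G(b) } over all these splits. G(0) = 0.
G(1): splits (0,0):0^0=0 -> mex({0}) = 1
G(2): splits (0,1):0^1=1 (0,0):0^0=0 -> mex({0, 1}) = 2
G(3): splits (0,2):0^2=2 (1,1):1^1=0 (0,1):0^1=1 -> mex({0, 1, 2}) = 3
G(4): splits (0,3):0^3=3 (1,2):1^2=3 (0,2):0^2=2 (1,1):1^1=0 -> mex({0, 2, 3}) = 1
G(5): splits (0,4):0^1=1 (1,3):1^3=2 (2,2):2^2=0 (0,3):0^3=3 (1,2):1^2=3 -> mex({0, 1, 2, 3}) = 4
G(6) = mex({0, 1, 2, 4}) = 3
G(7) = mex({0, 1, 3, 4, 5}) = 2
Therefore G(7) = 2.

2


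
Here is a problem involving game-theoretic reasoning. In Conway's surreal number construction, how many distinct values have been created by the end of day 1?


Day 0: {|} = 0 is born. Count = 1.
Day n: the number of surreal numbers born by day n is 2^(n+1) - 1.
By day 0: 2^1 - 1 = 1
By day 1: 2^2 - 1 = 3
By day 1: 3 surreal numbers.

3


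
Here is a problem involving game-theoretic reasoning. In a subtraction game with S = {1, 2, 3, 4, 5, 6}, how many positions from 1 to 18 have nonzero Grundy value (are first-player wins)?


Subtraction set S = {1, 2, 3, 4, 5, 6}, so G(n) = n mod 7.
G(n) = 0 when n is a multiple of 7.
Multiples of 7 in [1, 18]: 2
N-positions (nonzero Grundy) = 18 - 2 = 16

16


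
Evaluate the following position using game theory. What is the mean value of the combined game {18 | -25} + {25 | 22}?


G1 = {18 | -25}, G2 = {25 | 22}
Each is a switch {a | b} with numbers a > b; its mean value is (a + b)/2, and mean value is additive over game sums: m(G1 + G2) = m(G1) + m(G2).
Mean of G1 = (18 + (-25))/2 = -7/2 = -7/2
Mean of G2 = (25 + (22))/2 = 47/2 = 47/2
Mean of G1 + G2 = -7/2 + 47/2 = 20

20


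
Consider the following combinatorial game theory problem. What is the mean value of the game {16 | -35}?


Game = {16 | -35}, a switch {a | b} with numbers a > b.
Its thermograph has left wall a - t and right wall b + t, which meet at t = (a - b)/2, where both equal (a + b)/2. So the mast (mean value) is at (a + b)/2.
Mean = (16 + (-35))/2 = -19/2 = -19/2

-19/2


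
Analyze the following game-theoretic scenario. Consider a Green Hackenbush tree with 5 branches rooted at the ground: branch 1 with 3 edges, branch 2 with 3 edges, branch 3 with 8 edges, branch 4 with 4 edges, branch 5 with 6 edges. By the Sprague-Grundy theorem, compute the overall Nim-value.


The tree has 5 branches from the ground vertex.
In Green Hackenbush, the Nim-value of a simple path of length k is k.
Branch 1: length 3, Nim-value = 3
Branch 2: length 3, Nim-value = 3
Branch 3: length 8, Nim-value = 8
Branch 4: length 4, Nim-value = 4
Branch 5: length 6, Nim-value = 6
Total Nim-value = XOR of all branch values:
0 XOR 3 = 3
3 XOR 3 = 0
0 XOR 8 = 8
8 XOR 4 = 12
12 XOR 6 = 10
Nim-value of the tree = 10

10


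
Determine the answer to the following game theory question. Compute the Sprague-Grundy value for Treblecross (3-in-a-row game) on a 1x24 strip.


Treblecross: place X on empty cells; 3-in-a-row wins.
Playing within two cells of an existing X lets the opponent win at once, so sensible play treats the cells i-2..i+2 around each X as dead. The player left with no safe cell loses, so this is a normal-play take-away game on strips of safe cells.
Placing X at cell i (0-indexed) of a strip of k safe cells leaves independent strips of sizes max(0, i-2) and max(0, k-i-3). Hence G(k) = mex{ G(max(0,i-2)) XOR G(max(0,k-i-3)) : 0 <= i < k }, with G(0) = 0.
G(1): splits (0,0):0^0=0 -> mex({0}) = 1
G(2): splits (0,0):0^0=0 -> mex({0}) = 1
G(3): splits (0,0):0^0=0 -> mex({0}) = 1
G(4): splits (0,1):0^1=1 (0,0):0^0=0 -> mex({0, 1}) = 2
G(5): splits (0,2):0^1=1 (0,1):0^1=1 (0,0):0^0=0 -> mex({0, 1}) = 2
G(6) = mex({1}) = 0
G(7) = mex({0, 1, 2}) = 3
G(8) = mex({0, 1, 2}) = 3
G(9) = mex({0, 2}) = 1
G(10) = mex({0, 2, 3}) = 1
G(11) = mex({0, 3}) = 1
G(12) = mex({1, 3}) = 0
G(13) = mex({0, 1, 2, 3}) = 4
G(14) = mex({0, 1, 2}) = 3
G(15) = mex({0, 1, 2}) = 3
G(16) = mex({0, 1, 2, 4}) = 3
G(17) = mex({0, 1, 3, 4}) = 2
G(18) = mex({0, 1, 3, 4}) = 2
G(19) = mex({0, 1, 3, 5}) = 2
G(20) = mex({0, 1, 2, 3, 5}) = 4
G(21) = mex({0, 1, 2, 3, 5}) = 4
G(22) = mex({1, 2, 6}) = 0
G(23) = mex({0, 1, 2, 3, 4, 6}) = 5
G(24) = mex({0, 1, 2, 3, 4}) = 5
Therefore G(24) = 5.

5


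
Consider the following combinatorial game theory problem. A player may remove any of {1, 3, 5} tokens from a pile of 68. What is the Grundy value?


The subtraction set is S = {1, 3, 5}.
G(k) = mex{ G(k - s) : s in S, s <= k }. We compute iteratively: G(0) = 0.
G(1) = mex({0}) = 1
G(2) = mex({1}) = 0
G(3) = mex({0}) = 1
G(4) = mex({1}) = 0
G(5) = mex({0}) = 1
G(6) = mex({1}) = 0
Observe that G(2)..G(6) = 0, 1, 0, 1, 0 repeats G(0)..G(4) = 0, 1, 0, 1, 0.
For k >= max(S) = 5, G(k) is determined by the previous 5 values G(k-5)..G(k-1); a window of 5 consecutive values has recurred shifted by 2, so by induction G(k + 2) = G(k) for all k >= 0: the sequence is periodic from the start with period 2.
One period: G(0..1) = 0, 1.
68 mod 2 = 0, so G(68) = G(0) = 0.

0


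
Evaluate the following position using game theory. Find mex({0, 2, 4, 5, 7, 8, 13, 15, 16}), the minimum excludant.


Set = {0, 2, 4, 5, 7, 8, 13, 15, 16}
0 is in the set.
1 is NOT in the set. This is the mex.
mex = 1

1


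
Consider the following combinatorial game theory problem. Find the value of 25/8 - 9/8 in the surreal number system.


x = 25/8, y = 9/8
Converting to common denominator: 8
x = 25/8, y = 9/8
x - y = 25/8 - 9/8 = 2

2


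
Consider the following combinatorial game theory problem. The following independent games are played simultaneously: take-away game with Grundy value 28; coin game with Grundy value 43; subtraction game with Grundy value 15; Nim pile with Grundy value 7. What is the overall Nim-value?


By the Sprague-Grundy theorem, the Grundy value of a sum of games is the XOR of individual Grundy values.
take-away game: Grundy value = 28. Running XOR: 0 XOR 28 = 28
coin game: Grundy value = 43. Running XOR: 28 XOR 43 = 55
subtraction game: Grundy value = 15. Running XOR: 55 XOR 15 = 56
Nim pile: Grundy value = 7. Running XOR: 56 XOR 7 = 63
The combined Grundy value is 63.

63


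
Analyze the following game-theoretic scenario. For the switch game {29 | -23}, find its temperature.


The game is {29 | -23}, a switch {a | b} with numbers a > b.
Cooling {a | b} by t gives {a - t | b + t}, which stops being hot when a - t = b + t, i.e. at t = (a - b)/2. So the temperature of a switch is (a - b)/2.
Temperature = (Left option - Right option) / 2
= (29 - (-23)) / 2
= 52 / 2
= 26

26


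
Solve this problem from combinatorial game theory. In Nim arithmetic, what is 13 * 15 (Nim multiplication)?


Nim multiplication is bilinear over XOR: (u XOR v) * w = (u*w) XOR (v*w).
So we split each operand into its bit components and XOR the pairwise Nim products.
13 = 1 + 4 + 8 (as XOR of powers of 2).
15 = 1 + 2 + 4 + 8 (as XOR of powers of 2).
Using the standard Nim-product table on single bits:
  2*2 = 3,   2*4 = 8,   2*8 = 12,
  4*4 = 6,   4*8 = 11,  8*8 = 13,
and  1*x = x (identity), k*l = l*k (commutative).
Pairwise Nim products:
  1 * 1 = 1
  1 * 2 = 2
  1 * 4 = 4
  1 * 8 = 8
  4 * 1 = 4
  4 * 2 = 8
  4 * 4 = 6
  4 * 8 = 11
  8 * 1 = 8
  8 * 2 = 12
  8 * 4 = 11
  8 * 8 = 13
XOR them: 1 XOR 2 XOR 4 XOR 8 XOR 4 XOR 8 XOR 6 XOR 11 XOR 8 XOR 12 XOR 11 XOR 13 = 12.
Result: 13 * 15 = 12 (in Nim).

12


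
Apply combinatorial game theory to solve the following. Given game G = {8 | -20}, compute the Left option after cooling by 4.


Original game: {8 | -20} (a switch {a | b} with a > b).
Cooling by t (for t below the temperature (a - b)/2 = 14) taxes each move by t: {a | b} cooled by t is {a - t | b + t}.
Cooling amount: t = 4
Cooled Left option: 8 - 4 = 4
Cooled Right option: -20 + 4 = -16
Cooled game: {4 | -16}
Left option = 4

4


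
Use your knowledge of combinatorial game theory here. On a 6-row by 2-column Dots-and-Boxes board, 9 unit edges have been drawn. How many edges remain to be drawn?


Grid: 6 x 2 boxes, i.e. 7 rows and 3 columns of dots.
Horizontal edges: (rows + 1) * cols = 7 * 2 = 14
Vertical edges: rows * (cols + 1) = 6 * 3 = 18
Total edges: 14 + 18 = 32
Edges drawn: 9
Remaining: 32 - 9 = 23

23


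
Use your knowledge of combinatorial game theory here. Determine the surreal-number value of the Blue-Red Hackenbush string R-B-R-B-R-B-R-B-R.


Edges (from ground): R-B-R-B-R-B-R-B-R
By Berlekamp's sign-expansion rule, a Blue-Red Hackenbush stalk has the value of the surreal number whose sign sequence is the edge sequence with B -> + and R -> -.
Sign sequence: -+-+-+-+-
Trace the sign expansion in the surreal number tree, starting from 0:
Edge 1: R (sign -) -> bounds (-inf, 0), value = -1
Edge 2: B (sign +) -> bounds (-1, 0), value = -1/2
Edge 3: R (sign -) -> bounds (-1, -1/2), value = -3/4
Edge 4: B (sign +) -> bounds (-3/4, -1/2), value = -5/8
Edge 5: R (sign -) -> bounds (-3/4, -5/8), value = -11/16
Edge 6: B (sign +) -> bounds (-11/16, -5/8), value = -21/32
Edge 7: R (sign -) -> bounds (-11/16, -21/32), value = -43/64
Edge 8: B (sign +) -> bounds (-43/64, -21/32), value = -85/128
Edge 9: R (sign -) -> bounds (-43/64, -85/128), value = -171/256
Game value = -171/256

-171/256


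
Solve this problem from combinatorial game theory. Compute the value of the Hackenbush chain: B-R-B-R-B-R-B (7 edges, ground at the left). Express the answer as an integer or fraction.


Edges (from ground): B-R-B-R-B-R-B
By Berlekamp's sign-expansion rule, a Blue-Red Hackenbush stalk has the value of the surreal number whose sign sequence is the edge sequence with B -> + and R -> -.
Sign sequence: +-+-+-+
Trace the sign expansion in the surreal number tree, starting from 0:
Edge 1: B (sign +) -> bounds (0, +inf), value = 1
Edge 2: R (sign -) -> bounds (0, 1), value = 1/2
Edge 3: B (sign +) -> bounds (1/2, 1), value = 3/4
Edge 4: R (sign -) -> bounds (1/2, 3/4), value = 5/8
Edge 5: B (sign +) -> bounds (5/8, 3/4), value = 11/16
Edge 6: R (sign -) -> bounds (5/8, 11/16), value = 21/32
Edge 7: B (sign +) -> bounds (21/32, 11/16), value = 43/64
Game value = 43/64

43/64


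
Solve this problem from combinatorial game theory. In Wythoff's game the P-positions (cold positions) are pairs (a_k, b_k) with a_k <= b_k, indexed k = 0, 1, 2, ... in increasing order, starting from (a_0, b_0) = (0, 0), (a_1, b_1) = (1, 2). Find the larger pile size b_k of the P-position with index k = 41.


By Wythoff's theorem, a_k = floor(k * phi) and b_k = floor(k * phi^2) = a_k + k, where phi = (1 + sqrt(5))/2 is the golden ratio.
phi = (1 + sqrt(5))/2 = 1.618034
phi^2 = phi + 1 = 2.618034
k = 41
k * phi^2 = 41 * 2.618034 = 107.339394
b_41 = floor(k * phi^2) = 107 (check: a_41 + k = 66 + 41 = 107)

107


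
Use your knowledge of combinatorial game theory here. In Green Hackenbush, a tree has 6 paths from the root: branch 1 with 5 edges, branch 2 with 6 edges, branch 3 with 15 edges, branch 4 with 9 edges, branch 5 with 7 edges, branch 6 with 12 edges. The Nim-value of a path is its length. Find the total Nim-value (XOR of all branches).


The tree has 6 branches from the ground vertex.
In Green Hackenbush, the Nim-value of a simple path of length k is k.
Branch 1: length 5, Nim-value = 5
Branch 2: length 6, Nim-value = 6
Branch 3: length 15, Nim-value = 15
Branch 4: length 9, Nim-value = 9
Branch 5: length 7, Nim-value = 7
Branch 6: length 12, Nim-value = 12
Total Nim-value = XOR of all branch values:
0 XOR 5 = 5
5 XOR 6 = 3
3 XOR 15 = 12
12 XOR 9 = 5
5 XOR 7 = 2
2 XOR 12 = 14
Nim-value of the tree = 14

14


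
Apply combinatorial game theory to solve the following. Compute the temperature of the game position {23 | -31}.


The game is {23 | -31}, a switch {a | b} with numbers a > b.
Cooling {a | b} by t gives {a - t | b + t}, which stops being hot when a - t = b + t, i.e. at t = (a - b)/2. So the temperature of a switch is (a - b)/2.
Temperature = (Left option - Right option) / 2
= (23 - (-31)) / 2
= 54 / 2
= 27

27


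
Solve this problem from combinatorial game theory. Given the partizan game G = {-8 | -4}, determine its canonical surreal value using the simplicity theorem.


Left options: {-8}, max = -8
Right options: {-4}, min = -4
All options are numbers and max(Left) < min(Right), so by the simplicity theorem the value is the simplest (earliest-born) number strictly between -8 and -4.
Integers -7 through -5 all lie strictly between -8 and -4.
Among integers, the simplest (lowest birthday = smallest |n|; 0 is born on day 0, +-n on day n) is -5.
No non-integer in the interval can be simpler: if x is a non-integer in the interval, then floor(x) or ceil(x) also lies in the interval (the interval contains an integer), and both are proper prefixes of x's sign expansion, i.e. born earlier. So the game value is -5.
Game value = -5

-5


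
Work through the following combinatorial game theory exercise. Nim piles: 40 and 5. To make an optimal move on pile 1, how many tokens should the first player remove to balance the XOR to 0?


Piles: 40 and 5
Current XOR: 40 XOR 5 = 45 (non-zero, so this is an N-position).
To make the XOR zero, we need to find a move that balances the piles.
For pile 1 (size 40): target = 40 XOR 45 = 5
We reduce pile 1 from 40 to 5.
Tokens removed: 40 - 5 = 35
Verification: 5 XOR 5 = 0

35


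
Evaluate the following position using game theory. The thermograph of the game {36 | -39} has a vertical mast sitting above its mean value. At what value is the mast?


Game = {36 | -39}, a switch {a | b} with numbers a > b.
Its thermograph has left wall a - t and right wall b + t, which meet at t = (a - b)/2, where both equal (a + b)/2. So the mast (mean value) is at (a + b)/2.
Mean = (36 + (-39))/2 = -3/2 = -3/2

-3/2


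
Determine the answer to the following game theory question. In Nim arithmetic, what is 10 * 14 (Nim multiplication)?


Nim multiplication is bilinear over XOR: (u XOR v) * w = (u*w) XOR (v*w).
So we split each operand into its bit components and XOR the pairwise Nim products.
10 = 2 + 8 (as XOR of powers of 2).
14 = 2 + 4 + 8 (as XOR of powers of 2).
Using the standard Nim-product table on single bits:
  2*2 = 3,   2*4 = 8,   2*8 = 12,
  4*4 = 6,   4*8 = 11,  8*8 = 13,
and  1*x = x (identity), k*l = l*k (commutative).
Pairwise Nim products:
  2 * 2 = 3
  2 * 4 = 8
  2 * 8 = 12
  8 * 2 = 12
  8 * 4 = 11
  8 * 8 = 13
XOR them: 3 XOR 8 XOR 12 XOR 12 XOR 11 XOR 13 = 13.
Result: 10 * 14 = 13 (in Nim).

13


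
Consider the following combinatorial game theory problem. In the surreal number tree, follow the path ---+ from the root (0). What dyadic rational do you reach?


Sign expansion: ---+
Rule: track bounds (lo, hi), initially (-inf, +inf). On '+', the current value becomes lo and we move to the simplest number in (value, hi): value + 1 if hi = +inf, otherwise the midpoint (value + hi)/2. On '-', the current value becomes hi and we move to value - 1 if lo = -inf, otherwise the midpoint (lo + value)/2.
Start at 0.
Step 1: sign = -, move left. Bounds: (-inf, 0). Value = -1
Step 2: sign = -, move left. Bounds: (-inf, -1). Value = -2
Step 3: sign = -, move left. Bounds: (-inf, -2). Value = -3
Step 4: sign = +, move right. Bounds: (-3, -2). Value = -5/2
The surreal number with sign expansion ---+ is -5/2.

-5/2


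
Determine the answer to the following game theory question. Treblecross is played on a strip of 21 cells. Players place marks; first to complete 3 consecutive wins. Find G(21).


Treblecross: place X on empty cells; 3-in-a-row wins.
Playing within two cells of an existing X lets the opponent win at once, so sensible play treats the cells i-2..i+2 around each X as dead. The player left with no safe cell loses, so this is a normal-play take-away game on strips of safe cells.
Placing X at cell i (0-indexed) of a strip of k safe cells leaves independent strips of sizes max(0, i-2) and max(0, k-i-3). Hence G(k) = mex{ G(max(0,i-2)) XOR G(max(0,k-i-3)) : 0 <= i < k }, with G(0) = 0.
G(1): splits (0,0):0^0=0 -> mex({0}) = 1
G(2): splits (0,0):0^0=0 -> mex({0}) = 1
G(3): splits (0,0):0^0=0 -> mex({0}) = 1
G(4): splits (0,1):0^1=1 (0,0):0^0=0 -> mex({0, 1}) = 2
G(5): splits (0,2):0^1=1 (0,1):0^1=1 (0,0):0^0=0 -> mex({0, 1}) = 2
G(6) = mex({1}) = 0
G(7) = mex({0, 1, 2}) = 3
G(8) = mex({0, 1, 2}) = 3
G(9) = mex({0, 2}) = 1
G(10) = mex({0, 2, 3}) = 1
G(11) = mex({0, 3}) = 1
G(12) = mex({1, 3}) = 0
G(13) = mex({0, 1, 2, 3}) = 4
G(14) = mex({0, 1, 2}) = 3
G(15) = mex({0, 1, 2}) = 3
G(16) = mex({0, 1, 2, 4}) = 3
G(17) = mex({0, 1, 3, 4}) = 2
G(18) = mex({0, 1, 3, 4}) = 2
G(19) = mex({0, 1, 3, 5}) = 2
G(20) = mex({0, 1, 2, 3, 5}) = 4
G(21) = mex({0, 1, 2, 3, 5}) = 4
Therefore G(21) = 4.

4


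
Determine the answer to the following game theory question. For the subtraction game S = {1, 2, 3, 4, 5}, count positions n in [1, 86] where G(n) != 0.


Subtraction set S = {1, 2, 3, 4, 5}, so G(n) = n mod 6.
G(n) = 0 when n is a multiple of 6.
Multiples of 6 in [1, 86]: 14
N-positions (nonzero Grundy) = 86 - 14 = 72

72


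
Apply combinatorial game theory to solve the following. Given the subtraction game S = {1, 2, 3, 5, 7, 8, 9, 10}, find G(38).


The subtraction set is S = {1, 2, 3, 5, 7, 8, 9, 10}.
G(k) = mex{ G(k - s) : s in S, s <= k }. We compute iteratively: G(0) = 0.
G(1) = mex({0}) = 1
G(2) = mex({0, 1}) = 2
G(3) = mex({0, 1, 2}) = 3
G(4) = mex({1, 2, 3}) = 0
G(5) = mex({0, 2, 3}) = 1
G(6) = mex({0, 1, 3}) = 2
G(7) = mex({0, 1, 2}) = 3
G(8) = mex({0, 1, 2, 3}) = 4
G(9) = mex({0, 1, 2, 3, 4}) = 5
G(10) = mex({0, 1, 2, 3, 4, 5}) = 6
G(11) = mex({0, 1, 2, 3, 4, 5, 6}) = 7
G(12) = mex({0, 1, 2, 3, 5, 6, 7}) = 4
G(13) = mex({0, 1, 2, 3, 4, 6, 7}) = 5
G(14) = mex({0, 1, 2, 3, 4, 5, 7}) = 6
G(15) = mex({1, 2, 3, 4, 5, 6}) = 0
G(16) = mex({0, 2, 3, 4, 5, 6, 7}) = 1
G(17) = mex({0, 1, 3, 4, 5, 6}) = 2
G(18) = mex({0, 1, 2, 4, 5, 6, 7}) = 3
G(19) = mex({1, 2, 3, 4, 5, 6, 7}) = 0
G(20) = mex({0, 2, 3, 4, 5, 6, 7}) = 1
G(21) = mex({0, 1, 3, 4, 5, 6, 7}) = 2
G(22) = mex({0, 1, 2, 4, 5, 6}) = 3
G(23) = mex({0, 1, 2, 3, 5, 6}) = 4
G(24) = mex({0, 1, 2, 3, 4, 6}) = 5
Observe that G(15)..G(24) = 0, 1, 2, 3, 0, 1, 2, 3, 4, 5 repeats G(0)..G(9) = 0, 1, 2, 3, 0, 1, 2, 3, 4, 5.
For k >= max(S) = 10, G(k) is determined by the previous 10 values G(k-10)..G(k-1); a window of 10 consecutive values has recurred shifted by 15, so by induction G(k + 15) = G(k) for all k >= 0: the sequence is periodic from the start with period 15.
One period: G(0..14) = 0, 1, 2, 3, 0, 1, 2, 3, 4, 5, 6, 7, 4, 5, 6.
38 mod 15 = 8, so G(38) = G(8) = 4.

4


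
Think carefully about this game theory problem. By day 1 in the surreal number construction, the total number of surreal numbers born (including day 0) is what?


Day 0: {|} = 0 is born. Count = 1.
Day n: the number of surreal numbers born by day n is 2^(n+1) - 1.
By day 0: 2^1 - 1 = 1
By day 1: 2^2 - 1 = 3
By day 1: 3 surreal numbers.

3


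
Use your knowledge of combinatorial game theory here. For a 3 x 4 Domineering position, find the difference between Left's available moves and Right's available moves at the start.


Board is 3 x 4 (rows x cols).
Left (vertical) placements: (rows-1) * cols = 2 * 4 = 8
Right (horizontal) placements: rows * (cols-1) = 3 * 3 = 9
Advantage = Left - Right = 8 - 9 = -1

-1


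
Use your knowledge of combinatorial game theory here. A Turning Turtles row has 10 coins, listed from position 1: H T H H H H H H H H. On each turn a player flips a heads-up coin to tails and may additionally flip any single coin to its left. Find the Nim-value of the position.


Coins: H T H H H H H H H H
Key fact: a single head at position k behaves exactly like a Nim heap of size k (turning it to T and optionally flipping a coin at j < k corresponds to moving the heap from k to j, or to 0), and heads combine as a disjunctive sum (two heads at the same place would cancel, matching j XOR j = 0). So the Nim-value is the XOR of the 1-indexed positions of the heads.
Face-up positions (1-indexed): [1, 3, 4, 5, 6, 7, 8, 9, 10]
XOR 0 with 1: 0 XOR 1 = 1
XOR 1 with 3: 1 XOR 3 = 2
XOR 2 with 4: 2 XOR 4 = 6
XOR 6 with 5: 6 XOR 5 = 3
XOR 3 with 6: 3 XOR 6 = 5
XOR 5 with 7: 5 XOR 7 = 2
XOR 2 with 8: 2 XOR 8 = 10
XOR 10 with 9: 10 XOR 9 = 3
XOR 3 with 10: 3 XOR 10 = 9
Nim-value = 9

9


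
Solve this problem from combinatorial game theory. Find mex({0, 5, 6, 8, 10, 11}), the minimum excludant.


Set = {0, 5, 6, 8, 10, 11}
0 is in the set.
1 is NOT in the set. This is the mex.
mex = 1

1


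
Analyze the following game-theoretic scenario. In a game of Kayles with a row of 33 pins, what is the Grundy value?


Kayles: a move removes 1 or 2 adjacent pins from a contiguous row.
Removing pins from a row of k leaves two independent rows (a, b) with a + b = k - 1 (one pin) or a + b = k - 2 (two pins); an end removal gives a = 0.
By Sprague-Grundy, G(k) = mex{ G(a) XOR G(b) } over all these splits. G(0) = 0.
G(1): splits (0,0):0^0=0 -> mex({0}) = 1
G(2): splits (0,1):0^1=1 (0,0):0^0=0 -> mex({0, 1}) = 2
G(3): splits (0,2):0^2=2 (1,1):1^1=0 (0,1):0^1=1 -> mex({0, 1, 2}) = 3
G(4): splits (0,3):0^3=3 (1,2):1^2=3 (0,2):0^2=2 (1,1):1^1=0 -> mex({0, 2, 3}) = 1
G(5): splits (0,4):0^1=1 (1,3):1^3=2 (2,2):2^2=0 (0,3):0^3=3 (1,2):1^2=3 -> mex({0, 1, 2, 3}) = 4
G(6) = mex({0, 1, 2, 4}) = 3
G(7) = mex({0, 1, 3, 4, 5}) = 2
G(8) = mex({0, 2, 3, 5, 6}) = 1
G(9) = mex({0, 1, 2, 3, 6, 7}) = 4
G(10) = mex({0, 1, 3, 4, 5, 7}) = 2
G(11) = mex({0, 1, 2, 3, 4, 5}) = 6
G(12) = mex({0, 1, 2, 3, 5, 6, 7}) = 4
G(13) = mex({0, 2, 3, 4, 6, 7}) = 1
G(14) = mex({0, 1, 4, 5, 6, 7}) = 2
G(15) = mex({0, 1, 2, 3, 4, 5, 6}) = 7
G(16) = mex({0, 2, 3, 5, 6, 7}) = 1
G(17) = mex({0, 1, 2, 3, 5, 6, 7}) = 4
G(18) = mex({0, 1, 2, 4, 5, 6}) = 3
G(19) = mex({0, 1, 3, 4, 5, 7}) = 2
G(20) = mex({0, 2, 3, 4, 5, 6, 7}) = 1
G(21) = mex({0, 1, 2, 3, 5, 6, 7}) = 4
G(22) = mex({0, 1, 2, 3, 4, 5, 7}) = 6
G(23) = mex({0, 1, 2, 3, 4, 5, 6}) = 7
G(24) = mex({0, 1, 2, 3, 5, 6, 7}) = 4
G(25) = mex({0, 2, 3, 4, 6, 7}) = 1
G(26) = mex({0, 1, 3, 4, 5, 6, 7}) = 2
G(27) = mex({0, 1, 2, 3, 4, 5, 6, 7}) = 8
G(28) = mex({0, 1, 2, 3, 4, 6, 7, 8}) = 5
G(29) = mex({0, 1, 2, 3, 5, 6, 7, 8, 9}) = 4
G(30) = mex({0, 1, 2, 3, 4, 5, 6, 9, 10}) = 7
G(31) = mex({0, 1, 3, 4, 5, 7, 10, 11}) = 2
G(32) = mex({0, 2, 3, 4, 5, 6, 7, 9, 11}) = 1
G(33) = mex({0, 1, 2, 3, 4, 5, 6, 7, 9, 12}) = 8
Therefore G(33) = 8.

8


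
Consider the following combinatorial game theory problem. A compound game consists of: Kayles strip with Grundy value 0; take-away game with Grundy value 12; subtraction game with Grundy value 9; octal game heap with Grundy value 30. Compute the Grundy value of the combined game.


By the Sprague-Grundy theorem, the Grundy value of a sum of games is the XOR of individual Grundy values.
Kayles strip: Grundy value = 0. Running XOR: 0 XOR 0 = 0
take-away game: Grundy value = 12. Running XOR: 0 XOR 12 = 12
subtraction game: Grundy value = 9. Running XOR: 12 XOR 9 = 5
octal game heap: Grundy value = 30. Running XOR: 5 XOR 30 = 27
The combined Grundy value is 27.

27


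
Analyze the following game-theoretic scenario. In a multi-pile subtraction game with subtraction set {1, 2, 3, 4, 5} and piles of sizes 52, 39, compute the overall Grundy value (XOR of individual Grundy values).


Subtraction set: {1, 2, 3, 4, 5}
For this subtraction set, G(n) = n mod 6 (period = max + 1 = 6).
Pile 1 (size 52): G(52) = 52 mod 6 = 4
Pile 2 (size 39): G(39) = 39 mod 6 = 3
Total Grundy value = XOR of all: 4 XOR 3 = 7

7


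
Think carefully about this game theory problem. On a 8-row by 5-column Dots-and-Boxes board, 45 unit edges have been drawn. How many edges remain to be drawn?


Grid: 8 x 5 boxes, i.e. 9 rows and 6 columns of dots.
Horizontal edges: (rows + 1) * cols = 9 * 5 = 45
Vertical edges: rows * (cols + 1) = 8 * 6 = 48
Total edges: 45 + 48 = 93
Edges drawn: 45
Remaining: 93 - 45 = 48

48


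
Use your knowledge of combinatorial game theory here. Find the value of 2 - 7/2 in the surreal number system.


x = 2, y = 7/2
Converting to common denominator: 2
x = 4/2, y = 7/2
x - y = 2 - 7/2 = -3/2

-3/2


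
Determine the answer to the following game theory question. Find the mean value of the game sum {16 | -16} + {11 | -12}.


G1 = {16 | -16}, G2 = {11 | -12}
Each is a switch {a | b} with numbers a > b; its mean value is (a + b)/2, and mean value is additive over game sums: m(G1 + G2) = m(G1) + m(G2).
Mean of G1 = (16 + (-16))/2 = 0/2 = 0
Mean of G2 = (11 + (-12))/2 = -1/2 = -1/2
Mean of G1 + G2 = 0 + -1/2 = -1/2

-1/2


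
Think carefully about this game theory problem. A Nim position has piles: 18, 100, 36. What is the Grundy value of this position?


We need the XOR (exclusive or) of all pile sizes.
After XOR-ing pile 1 (size 18): 0 XOR 18 = 18
After XOR-ing pile 2 (size 100): 18 XOR 100 = 118
After XOR-ing pile 3 (size 36): 118 XOR 36 = 82
The Nim-value of this position is 82.

82


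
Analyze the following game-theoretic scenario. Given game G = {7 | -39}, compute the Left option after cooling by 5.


Original game: {7 | -39} (a switch {a | b} with a > b).
Cooling by t (for t below the temperature (a - b)/2 = 23) taxes each move by t: {a | b} cooled by t is {a - t | b + t}.
Cooling amount: t = 5
Cooled Left option: 7 - 5 = 2
Cooled Right option: -39 + 5 = -34
Cooled game: {2 | -34}
Left option = 2

2


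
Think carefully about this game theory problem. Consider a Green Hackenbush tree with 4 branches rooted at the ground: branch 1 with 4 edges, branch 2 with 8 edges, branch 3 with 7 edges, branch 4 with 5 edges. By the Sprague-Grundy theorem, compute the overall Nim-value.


The tree has 4 branches from the ground vertex.
In Green Hackenbush, the Nim-value of a simple path of length k is k.
Branch 1: length 4, Nim-value = 4
Branch 2: length 8, Nim-value = 8
Branch 3: length 7, Nim-value = 7
Branch 4: length 5, Nim-value = 5
Total Nim-value = XOR of all branch values:
0 XOR 4 = 4
4 XOR 8 = 12
12 XOR 7 = 11
11 XOR 5 = 14
Nim-value of the tree = 14

14


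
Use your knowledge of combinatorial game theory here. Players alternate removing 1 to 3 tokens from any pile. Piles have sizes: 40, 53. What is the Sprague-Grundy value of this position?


Subtraction set: {1, 2, 3}
For this subtraction set, G(n) = n mod 4 (period = max + 1 = 4).
Pile 1 (size 40): G(40) = 40 mod 4 = 0
Pile 2 (size 53): G(53) = 53 mod 4 = 1
Total Grundy value = XOR of all: 0 XOR 1 = 1

1


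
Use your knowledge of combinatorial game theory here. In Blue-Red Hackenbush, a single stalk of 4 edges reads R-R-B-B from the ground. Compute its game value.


Edges (from ground): R-R-B-B
By Berlekamp's sign-expansion rule, a Blue-Red Hackenbush stalk has the value of the surreal number whose sign sequence is the edge sequence with B -> + and R -> -.
Sign sequence: --++
Trace the sign expansion in the surreal number tree, starting from 0:
Edge 1: R (sign -) -> bounds (-inf, 0), value = -1
Edge 2: R (sign -) -> bounds (-inf, -1), value = -2
Edge 3: B (sign +) -> bounds (-2, -1), value = -3/2
Edge 4: B (sign +) -> bounds (-3/2, -1), value = -5/4
Game value = -5/4

-5/4


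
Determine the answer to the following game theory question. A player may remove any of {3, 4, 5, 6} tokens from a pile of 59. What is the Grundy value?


The subtraction set is S = {3, 4, 5, 6}.
G(k) = mex{ G(k - s) : s in S, s <= k }. We compute iteratively: G(0) = 0.
G(1) = mex({}) = 0
G(2) = mex({}) = 0
G(3) = mex({0}) = 1
G(4) = mex({0}) = 1
G(5) = mex({0}) = 1
G(6) = mex({0, 1}) = 2
G(7) = mex({0, 1}) = 2
G(8) = mex({0, 1}) = 2
G(9) = mex({1, 2}) = 0
G(10) = mex({1, 2}) = 0
G(11) = mex({1, 2}) = 0
G(12) = mex({0, 2}) = 1
G(13) = mex({0, 2}) = 1
G(14) = mex({0, 2}) = 1
Observe that G(9)..G(14) = 0, 0, 0, 1, 1, 1 repeats G(0)..G(5) = 0, 0, 0, 1, 1, 1.
For k >= max(S) = 6, G(k) is determined by the previous 6 values G(k-6)..G(k-1); a window of 6 consecutive values has recurred shifted by 9, so by induction G(k + 9) = G(k) for all k >= 0: the sequence is periodic from the start with period 9.
One period: G(0..8) = 0, 0, 0, 1, 1, 1, 2, 2, 2.
59 mod 9 = 5, so G(59) = G(5) = 1.

1


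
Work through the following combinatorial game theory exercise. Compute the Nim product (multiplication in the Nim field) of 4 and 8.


Nim multiplication is bilinear over XOR: (u XOR v) * w = (u*w) XOR (v*w).
So we split each operand into its bit components and XOR the pairwise Nim products.
4 = 4 (as XOR of powers of 2).
8 = 8 (as XOR of powers of 2).
Using the standard Nim-product table on single bits:
  2*2 = 3,   2*4 = 8,   2*8 = 12,
  4*4 = 6,   4*8 = 11,  8*8 = 13,
and  1*x = x (identity), k*l = l*k (commutative).
Pairwise Nim products:
  4 * 8 = 11
XOR them: 11 = 11.
Result: 4 * 8 = 11 (in Nim).

11


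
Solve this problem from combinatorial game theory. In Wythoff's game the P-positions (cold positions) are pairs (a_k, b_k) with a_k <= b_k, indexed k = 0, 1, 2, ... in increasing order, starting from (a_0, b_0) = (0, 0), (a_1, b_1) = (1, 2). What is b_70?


By Wythoff's theorem, a_k = floor(k * phi) and b_k = floor(k * phi^2) = a_k + k, where phi = (1 + sqrt(5))/2 is the golden ratio.
phi = (1 + sqrt(5))/2 = 1.618034
phi^2 = phi + 1 = 2.618034
k = 70
k * phi^2 = 70 * 2.618034 = 183.262379
b_70 = floor(k * phi^2) = 183 (check: a_70 + k = 113 + 70 = 183)

183
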